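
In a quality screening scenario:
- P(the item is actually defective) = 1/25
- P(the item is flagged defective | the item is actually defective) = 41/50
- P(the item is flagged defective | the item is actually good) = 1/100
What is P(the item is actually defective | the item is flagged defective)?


Using Bayes' theorem:
P(A|B) = P(B|A)·P(A) / P(B)

P(the item is flagged defective) = 41/50 × 1/25 + 1/100 × 24/25
= 41/1250 + 6/625 = 53/1250

P(the item is actually defective|the item is flagged defective) = (41/1250) / (53/1250) = 41/53

P(the item is actually defective|the item is flagged defective) = 41/53 ≈ 77.36%


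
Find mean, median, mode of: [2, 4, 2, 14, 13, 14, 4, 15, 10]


Sorted: [2, 2, 4, 4, 10, 13, 14, 14, 15]
Mean = 78/9 = 26/3
Median = 10
Freq: {2: 2, 4: 2, 14: 2, 13: 1, 15: 1, 10: 1}
Mode: [2, 4, 14]

Mean=26/3, Median=10, Mode=[2, 4, 14]


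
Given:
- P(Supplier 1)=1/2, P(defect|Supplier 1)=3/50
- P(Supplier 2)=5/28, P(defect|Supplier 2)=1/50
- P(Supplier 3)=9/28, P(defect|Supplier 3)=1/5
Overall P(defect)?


P(B) = Σ P(B|Aᵢ)×P(Aᵢ)
  3/50×1/2 = 3/100
  1/50×5/28 = 1/280
  1/5×9/28 = 9/140
Sum = 137/1400

P(defect) = 137/1400 ≈ 9.79%


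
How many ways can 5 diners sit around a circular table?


Circular arrangements of 5 distinct objects: fix one position to break rotational symmetry.
(n-1)! = 4! = 24

24


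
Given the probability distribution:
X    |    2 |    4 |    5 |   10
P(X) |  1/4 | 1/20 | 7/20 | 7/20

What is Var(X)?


E[X] = 119/20
E[X²] = 911/20
Var(X) = E[X²] - (E[X])² = 911/20 - 14161/400 = 4059/400

Var(X) = 4059/400 ≈ 10.1475


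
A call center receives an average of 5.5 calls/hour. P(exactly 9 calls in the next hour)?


Poisson(λ=5.5): P(X=9) = e^(-λ)×λ^k/k!
= e^(-5.5) × 5.5^9 / 9!
≈ 0.004086771438 × 4605366.58398 / 362880 ≈ 0.051866

P(X=9) ≈ 0.051866 ≈ 5.19%


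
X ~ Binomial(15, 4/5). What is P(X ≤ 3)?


P(X ≤ 3) = Σ P(X=i) for i=0..3
P(X=0) = 1/30517578125
P(X=1) = 12/6103515625
P(X=2) = 336/6103515625
P(X=3) = 5824/6103515625
Sum = 30861/30517578125

P(X ≤ 3) = 30861/30517578125 ≈ 0.00%


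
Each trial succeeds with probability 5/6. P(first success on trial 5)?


Geometric: P(X=5) = (1-p)^(k-1)×p = (1/6)^4×5/6 = 5/7776

P(X=5) = 5/7776 ≈ 0.06%


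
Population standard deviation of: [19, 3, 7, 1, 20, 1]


Mean = 51/6 = 17/2
  (19-17/2)²=441/4
  (3-17/2)²=121/4
  (7-17/2)²=9/4
  (1-17/2)²=225/4
  (20-17/2)²=529/4
  (1-17/2)²=225/4
Σ(x-μ)² = 775/2
σ² = (775/2)/6 = 775/12

σ = √(775/12) ≈ 8.0364


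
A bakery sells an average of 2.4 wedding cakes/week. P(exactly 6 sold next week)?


Poisson(λ=2.4): P(X=6) = e^(-λ)×λ^k/k!
= e^(-2.4) × 2.4^6 / 6!
≈ 0.09071795329 × 191.102976 / 720 ≈ 0.024078

P(X=6) ≈ 0.024078 ≈ 2.41%


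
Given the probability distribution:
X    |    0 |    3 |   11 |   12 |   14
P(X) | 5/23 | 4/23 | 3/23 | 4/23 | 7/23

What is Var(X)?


E[X] = 191/23
E[X²] = 2347/23
Var(X) = E[X²] - (E[X])² = 2347/23 - 36481/529 = 17500/529

Var(X) = 17500/529 ≈ 33.0813


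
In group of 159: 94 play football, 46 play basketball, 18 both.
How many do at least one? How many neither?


|A∪B| = 94+46-18 = 122
Neither = 159-122 = 37

At least one: 122; Neither: 37


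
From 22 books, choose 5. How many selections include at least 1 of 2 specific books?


Complement: C(22,5) - C(20,5) = 26334 - 15504 = 10830

10830


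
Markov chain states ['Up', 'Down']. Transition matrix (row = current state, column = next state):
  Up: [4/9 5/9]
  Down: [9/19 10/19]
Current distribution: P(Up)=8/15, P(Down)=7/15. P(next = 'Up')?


P(next=Up) = Σᵢ P(now=i)×P(i→Up)
= 8/15×4/9 + 7/15×9/19
= 32/135 + 21/95 = 235/513

P = 235/513 ≈ 0.4581


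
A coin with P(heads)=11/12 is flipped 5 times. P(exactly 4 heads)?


Binomial: P(X=4) = C(5,4)×p^4×(1-p)^1
= 5 × 14641/20736 × 1/12 = 73205/248832

P(X=4) = 73205/248832 ≈ 29.42%


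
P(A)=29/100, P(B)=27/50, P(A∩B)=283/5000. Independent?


P(A)×P(B) = 783/5000
P(A∩B) = 283/5000
Not equal → NOT independent

No, not independent


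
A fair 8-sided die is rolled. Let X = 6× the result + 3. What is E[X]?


E[die] = (1+8)/2 = 9/2
E[X] = 6×9/2 + 3 = 30

E[X] = 30


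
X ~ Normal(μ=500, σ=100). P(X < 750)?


z = (750-500)/100 = 2.5
P(Z < 2.5) = 0.9938

P(X < 750) ≈ 0.9938


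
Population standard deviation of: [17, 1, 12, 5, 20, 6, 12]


Mean = 73/7
  (17-73/7)²=2116/49
  (1-73/7)²=4356/49
  (12-73/7)²=121/49
  (5-73/7)²=1444/49
  (20-73/7)²=4489/49
  (6-73/7)²=961/49
  (12-73/7)²=121/49
Σ(x-μ)² = 1944/7
σ² = (1944/7)/7 = 1944/49

σ = √(1944/49) ≈ 6.2987


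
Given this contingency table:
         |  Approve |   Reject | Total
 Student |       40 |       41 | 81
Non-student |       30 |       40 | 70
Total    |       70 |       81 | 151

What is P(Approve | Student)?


P(Approve | Student) = 40/(40+41) = 40/81

P(Approve|Student) = 40/81 ≈ 49.38%


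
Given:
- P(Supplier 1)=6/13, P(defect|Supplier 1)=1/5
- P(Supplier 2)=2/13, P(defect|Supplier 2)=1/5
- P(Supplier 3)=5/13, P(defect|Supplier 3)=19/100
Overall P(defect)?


P(B) = Σ P(B|Aᵢ)×P(Aᵢ)
  1/5×6/13 = 6/65
  1/5×2/13 = 2/65
  19/100×5/13 = 19/260
Sum = 51/260

P(defect) = 51/260 ≈ 19.62%


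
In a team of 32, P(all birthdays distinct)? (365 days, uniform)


P(all different) = Π(365-i)/365 for i=0..31
= (365/365)×(364/365)×...×(334/365)
= 0.246652

P ≈ 0.2467 ≈ 24.67%


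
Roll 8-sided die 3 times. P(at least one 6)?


P(no 6)^3 = (7/8)^3 = 343/512
P(≥1) = 1 - 343/512 = 169/512

P = 169/512 ≈ 33.01%


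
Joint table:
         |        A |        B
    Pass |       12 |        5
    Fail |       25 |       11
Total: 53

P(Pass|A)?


P(Pass|A) = 12/(12+25) = 12/37

P = 12/37 ≈ 32.43%


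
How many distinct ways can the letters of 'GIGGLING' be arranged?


Letters: 8, freq: {'G': 4, 'I': 2, 'L': 1, 'N': 1}
8!/(4!×2!×1!×1!) = 40320/48 = 840

840


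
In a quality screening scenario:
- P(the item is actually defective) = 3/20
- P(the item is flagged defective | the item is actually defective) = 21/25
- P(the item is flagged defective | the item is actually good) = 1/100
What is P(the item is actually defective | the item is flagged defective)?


Using Bayes' theorem:
P(A|B) = P(B|A)·P(A) / P(B)

P(the item is flagged defective) = 21/25 × 3/20 + 1/100 × 17/20
= 63/500 + 17/2000 = 269/2000

P(the item is actually defective|the item is flagged defective) = (63/500) / (269/2000) = 252/269

P(the item is actually defective|the item is flagged defective) = 252/269 ≈ 93.68%


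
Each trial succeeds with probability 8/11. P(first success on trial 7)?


Geometric: P(X=7) = (1-p)^(k-1)×p = (3/11)^6×8/11 = 5832/19487171

P(X=7) = 5832/19487171 ≈ 0.03%


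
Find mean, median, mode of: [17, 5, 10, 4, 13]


Sorted: [4, 5, 10, 13, 17]
Mean = 49/5
Median = 10
Freq: {17: 1, 5: 1, 10: 1, 4: 1, 13: 1}
Mode: No mode

Mean=49/5, Median=10, Mode=No mode


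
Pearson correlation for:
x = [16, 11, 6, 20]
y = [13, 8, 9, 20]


n=4, Σx=53, Σy=50, Σxy=750, Σx²=813, Σy²=714
r = (4×750 - 53×50)/√((4×813 - 53²)(4×714 - 50²))
= 350/√(443×356) = 350/√157708 ≈ 350/397.1247 ≈ 0.8813

r ≈ 0.8813


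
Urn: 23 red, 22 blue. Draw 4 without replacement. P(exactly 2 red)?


Hypergeometric: C(23,2)×C(22,2)/C(45,4)
= 253×231/148995 = 253/645

P(X=2) = 253/645 ≈ 39.22%


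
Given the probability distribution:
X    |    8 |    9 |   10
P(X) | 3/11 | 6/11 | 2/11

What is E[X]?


E[X] = Σ x·P(X=x)
= (8)×(3/11) + (9)×(6/11) + (10)×(2/11)
= 98/11

E[X] = 98/11


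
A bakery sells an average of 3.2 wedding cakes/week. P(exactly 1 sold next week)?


Poisson(λ=3.2): P(X=1) = e^(-λ)×λ^k/k!
= e^(-3.2) × 3.2^1 / 1!
≈ 0.04076220398 × 3.2 / 1 ≈ 0.130439

P(X=1) ≈ 0.130439 ≈ 13.04%


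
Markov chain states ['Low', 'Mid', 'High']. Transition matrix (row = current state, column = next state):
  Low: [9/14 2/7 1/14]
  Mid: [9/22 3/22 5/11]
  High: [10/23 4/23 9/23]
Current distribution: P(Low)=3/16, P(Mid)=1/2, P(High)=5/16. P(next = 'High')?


P(next=High) = Σᵢ P(now=i)×P(i→High)
= 3/16×1/14 + 1/2×5/11 + 5/16×9/23
= 3/224 + 5/22 + 45/368 = 20569/56672

P = 20569/56672 ≈ 0.3629


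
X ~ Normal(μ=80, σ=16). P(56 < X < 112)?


z₁=(56-80)/16=-1.5, z₂=(112-80)/16=2.0
P = Φ(2.0) - Φ(-1.5) = 0.977250 - 0.066807 = 0.910443 ≈ 0.9104

P(56 < X < 112) ≈ 0.9104


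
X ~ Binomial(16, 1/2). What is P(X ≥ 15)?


P(X ≥ 15) = Σ P(X=i) for i=15..16
P(X=15) = 1/4096
P(X=16) = 1/65536
Sum = 17/65536

P(X ≥ 15) = 17/65536 ≈ 0.03%


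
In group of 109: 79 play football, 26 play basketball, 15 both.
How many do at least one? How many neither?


|A∪B| = 79+26-15 = 90
Neither = 109-90 = 19

At least one: 90; Neither: 19


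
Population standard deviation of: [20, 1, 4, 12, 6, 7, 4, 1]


Mean = 55/8
  (20-55/8)²=11025/64
  (1-55/8)²=2209/64
  (4-55/8)²=529/64
  (12-55/8)²=1681/64
  (6-55/8)²=49/64
  (7-55/8)²=1/64
  (4-55/8)²=529/64
  (1-55/8)²=2209/64
Σ(x-μ)² = 2279/8
σ² = (2279/8)/8 = 2279/64

σ = √(2279/64) ≈ 5.9674


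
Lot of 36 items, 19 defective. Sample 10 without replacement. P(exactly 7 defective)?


Hypergeometric: C(19,7)×C(17,3)/C(36,10)
= 50388×680/254186856 = 83980/623007

P(X=7) = 83980/623007 ≈ 13.48%


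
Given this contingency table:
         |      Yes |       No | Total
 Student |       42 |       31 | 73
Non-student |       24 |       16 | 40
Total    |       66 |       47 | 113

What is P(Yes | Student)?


P(Yes | Student) = 42/(42+31) = 42/73

P(Yes|Student) = 42/73 ≈ 57.53%


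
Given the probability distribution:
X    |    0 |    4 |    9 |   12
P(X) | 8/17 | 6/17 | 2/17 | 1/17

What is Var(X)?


E[X] = 54/17
E[X²] = 402/17
Var(X) = E[X²] - (E[X])² = 402/17 - 2916/289 = 3918/289

Var(X) = 3918/289 ≈ 13.5571


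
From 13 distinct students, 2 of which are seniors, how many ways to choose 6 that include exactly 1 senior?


Choose 1 of the 2 seniors and 5 of the other 11 students:
C(2,1)×C(11,5) = 2×462 = 924

924


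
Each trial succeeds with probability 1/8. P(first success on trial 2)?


Geometric: P(X=2) = (1-p)^(k-1)×p = (7/8)^1×1/8 = 7/64

P(X=2) = 7/64 ≈ 10.94%


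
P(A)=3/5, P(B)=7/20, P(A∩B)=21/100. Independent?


P(A)×P(B) = 21/100
P(A∩B) = 21/100
Equal ✓ → Independent

Yes, independent


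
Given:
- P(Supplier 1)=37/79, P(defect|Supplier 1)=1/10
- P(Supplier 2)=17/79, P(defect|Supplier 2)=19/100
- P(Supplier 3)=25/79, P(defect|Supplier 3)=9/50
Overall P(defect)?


P(B) = Σ P(B|Aᵢ)×P(Aᵢ)
  1/10×37/79 = 37/790
  19/100×17/79 = 323/7900
  9/50×25/79 = 9/158
Sum = 1143/7900

P(defect) = 1143/7900 ≈ 14.47%


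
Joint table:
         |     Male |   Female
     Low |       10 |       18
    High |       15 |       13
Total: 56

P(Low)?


P(Low) = (10+18)/56 = 28/56 = 1/2

P(Low) = 1/2 ≈ 50.00%


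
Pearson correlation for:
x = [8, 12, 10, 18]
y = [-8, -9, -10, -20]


n=4, Σx=48, Σy=-47, Σxy=-632, Σx²=632, Σy²=645
r = (4×(-632) - 48×(-47))/√((4×632 - 48²)(4×645 - (-47)²))
= -272/√(224×371) = -272/√83104 ≈ -272/288.2776 ≈ -0.9435

r ≈ -0.9435


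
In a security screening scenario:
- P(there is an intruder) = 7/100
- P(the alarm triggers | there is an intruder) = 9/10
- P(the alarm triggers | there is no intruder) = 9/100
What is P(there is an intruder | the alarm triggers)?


Using Bayes' theorem:
P(A|B) = P(B|A)·P(A) / P(B)

P(the alarm triggers) = 9/10 × 7/100 + 9/100 × 93/100
= 63/1000 + 837/10000 = 1467/10000

P(there is an intruder|the alarm triggers) = (63/1000) / (1467/10000) = 70/163

P(there is an intruder|the alarm triggers) = 70/163 ≈ 42.94%


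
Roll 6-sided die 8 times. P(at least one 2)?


P(no 2)^8 = (5/6)^8 = 390625/1679616
P(≥1) = 1 - 390625/1679616 = 1288991/1679616

P = 1288991/1679616 ≈ 76.74%


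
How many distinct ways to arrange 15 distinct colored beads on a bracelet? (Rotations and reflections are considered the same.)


Free circular arrangements: rotations and reflections both identified.
(n-1)!/2 = 14!/2 = 87178291200/2 = 43589145600

43589145600


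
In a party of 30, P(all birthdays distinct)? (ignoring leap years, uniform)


P(all different) = Π(365-i)/365 for i=0..29
= (365/365)×(364/365)×...×(336/365)
= 0.293684

P ≈ 0.2937 ≈ 29.37%


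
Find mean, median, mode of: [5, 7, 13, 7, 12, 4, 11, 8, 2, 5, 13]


Sorted: [2, 4, 5, 5, 7, 7, 8, 11, 12, 13, 13]
Mean = 87/11
Median = 7
Freq: {5: 2, 7: 2, 13: 2, 12: 1, 4: 1, 11: 1, 8: 1, 2: 1}
Mode: [5, 7, 13]

Mean=87/11, Median=7, Mode=[5, 7, 13]


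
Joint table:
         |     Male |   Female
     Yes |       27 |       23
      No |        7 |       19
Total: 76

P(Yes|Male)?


P(Yes|Male) = 27/(27+7) = 27/34

P = 27/34 ≈ 79.41%


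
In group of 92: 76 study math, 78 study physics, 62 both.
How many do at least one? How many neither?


|A∪B| = 76+78-62 = 92
Neither = 92-92 = 0

At least one: 92; Neither: 0


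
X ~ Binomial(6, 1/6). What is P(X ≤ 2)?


P(X ≤ 2) = Σ P(X=i) for i=0..2
P(X=0) = 15625/46656
P(X=1) = 3125/7776
P(X=2) = 3125/15552
Sum = 21875/23328

P(X ≤ 2) = 21875/23328 ≈ 93.77%


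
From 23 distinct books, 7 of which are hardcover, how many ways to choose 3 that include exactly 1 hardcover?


Choose 1 of the 7 hardcovers and 2 of the other 16 books:
C(7,1)×C(16,2) = 7×120 = 840

840


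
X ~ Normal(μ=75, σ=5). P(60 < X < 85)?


z₁=(60-75)/5=-3.0, z₂=(85-75)/5=2.0
P = Φ(2.0) - Φ(-3.0) = 0.977250 - 0.001350 = 0.975900 ≈ 0.9759

P(60 < X < 85) ≈ 0.9759


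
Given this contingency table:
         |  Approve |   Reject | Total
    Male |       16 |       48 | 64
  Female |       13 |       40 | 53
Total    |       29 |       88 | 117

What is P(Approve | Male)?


P(Approve | Male) = 16/(16+48) = 16/64 = 1/4

P(Approve|Male) = 1/4 ≈ 25.00%


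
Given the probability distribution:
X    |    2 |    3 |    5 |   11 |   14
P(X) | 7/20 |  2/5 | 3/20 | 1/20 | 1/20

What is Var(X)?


E[X] = 39/10
E[X²] = 123/5
Var(X) = E[X²] - (E[X])² = 123/5 - 1521/100 = 939/100

Var(X) = 939/100 ≈ 9.3900


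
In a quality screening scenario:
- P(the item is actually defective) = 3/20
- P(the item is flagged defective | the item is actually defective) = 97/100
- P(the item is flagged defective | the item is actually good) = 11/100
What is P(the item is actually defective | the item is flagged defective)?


Using Bayes' theorem:
P(A|B) = P(B|A)·P(A) / P(B)

P(the item is flagged defective) = 97/100 × 3/20 + 11/100 × 17/20
= 291/2000 + 187/2000 = 239/1000

P(the item is actually defective|the item is flagged defective) = (291/2000) / (239/1000) = 291/478

P(the item is actually defective|the item is flagged defective) = 291/478 ≈ 60.88%


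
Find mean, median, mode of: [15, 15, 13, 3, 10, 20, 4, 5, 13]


Sorted: [3, 4, 5, 10, 13, 13, 15, 15, 20]
Mean = 98/9
Median = 13
Freq: {15: 2, 13: 2, 3: 1, 10: 1, 20: 1, 4: 1, 5: 1}
Mode: [13, 15]

Mean=98/9, Median=13, Mode=[13, 15]


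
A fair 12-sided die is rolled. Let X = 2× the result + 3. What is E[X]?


E[die] = (1+12)/2 = 13/2
E[X] = 2×13/2 + 3 = 16

E[X] = 16


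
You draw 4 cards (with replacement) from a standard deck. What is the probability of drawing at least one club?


P(not a club) = 39/52 = 3/4
P(none in 4 draws) = (3/4)^4 = 81/256
P(≥1 club) = 1 - 81/256 = 175/256

P = 175/256 ≈ 68.36%


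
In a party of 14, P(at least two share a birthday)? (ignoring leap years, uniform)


P(all different) = Π(365-i)/365 for i=0..13
= 0.776897
P(match) = 1 - 0.776897 = 0.223103

P ≈ 0.2231 ≈ 22.31%


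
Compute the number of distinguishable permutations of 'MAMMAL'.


Letters: 6, freq: {'M': 3, 'A': 2, 'L': 1}
6!/(3!×2!×1!) = 720/12 = 60

60


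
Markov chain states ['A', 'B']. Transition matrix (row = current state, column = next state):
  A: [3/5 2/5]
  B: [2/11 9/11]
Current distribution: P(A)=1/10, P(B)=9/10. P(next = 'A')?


P(next=A) = Σᵢ P(now=i)×P(i→A)
= 1/10×3/5 + 9/10×2/11
= 3/50 + 9/55 = 123/550

P = 123/550 ≈ 0.2236


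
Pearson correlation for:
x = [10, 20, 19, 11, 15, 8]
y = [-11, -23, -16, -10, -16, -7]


n=6, Σx=83, Σy=-83, Σxy=-1280, Σx²=1271, Σy²=1311
r = (6×(-1280) - 83×(-83))/√((6×1271 - 83²)(6×1311 - (-83)²))
= -791/√(737×977) = -791/√720049 ≈ -791/848.5570 ≈ -0.9322

r ≈ -0.9322


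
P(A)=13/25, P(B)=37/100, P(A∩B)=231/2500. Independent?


P(A)×P(B) = 481/2500
P(A∩B) = 231/2500
Not equal → NOT independent

No, not independent


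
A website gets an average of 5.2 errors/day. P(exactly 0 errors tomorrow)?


Poisson(λ=5.2): P(X=0) = e^(-λ)×λ^k/k!
= e^(-5.2) × 5.2^0 / 0!
≈ 0.005516564421 × 1 / 1 ≈ 0.005517

P(X=0) ≈ 0.005517 ≈ 0.55%


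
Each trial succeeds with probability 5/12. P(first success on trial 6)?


Geometric: P(X=6) = (1-p)^(k-1)×p = (7/12)^5×5/12 = 84035/2985984

P(X=6) = 84035/2985984 ≈ 2.81%


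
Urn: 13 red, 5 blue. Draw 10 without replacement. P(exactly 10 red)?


Hypergeometric: C(13,10)×C(5,0)/C(18,10)
= 286×1/43758 = 1/153

P(X=10) = 1/153 ≈ 0.65%


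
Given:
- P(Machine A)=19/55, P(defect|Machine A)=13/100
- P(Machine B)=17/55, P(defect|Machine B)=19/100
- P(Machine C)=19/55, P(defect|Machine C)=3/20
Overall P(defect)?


P(B) = Σ P(B|Aᵢ)×P(Aᵢ)
  13/100×19/55 = 247/5500
  19/100×17/55 = 323/5500
  3/20×19/55 = 57/1100
Sum = 171/1100

P(defect) = 171/1100 ≈ 15.55%


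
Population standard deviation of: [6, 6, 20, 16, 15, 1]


Mean = 64/6 = 32/3
  (6-32/3)²=196/9
  (6-32/3)²=196/9
  (20-32/3)²=784/9
  (16-32/3)²=256/9
  (15-32/3)²=169/9
  (1-32/3)²=841/9
Σ(x-μ)² = 814/3
σ² = (814/3)/6 = 407/9

σ = √(407/9) ≈ 6.7247


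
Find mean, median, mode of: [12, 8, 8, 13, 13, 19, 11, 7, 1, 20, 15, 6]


Sorted: [1, 6, 7, 8, 8, 11, 12, 13, 13, 15, 19, 20]
Mean = 133/12
Median = 23/2
Freq: {12: 1, 8: 2, 13: 2, 19: 1, 11: 1, 7: 1, 1: 1, 20: 1, 15: 1, 6: 1}
Mode: [8, 13]

Mean=133/12, Median=23/2, Mode=[8, 13]


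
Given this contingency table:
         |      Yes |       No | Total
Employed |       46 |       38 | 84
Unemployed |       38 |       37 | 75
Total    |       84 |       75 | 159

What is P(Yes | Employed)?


P(Yes | Employed) = 46/(46+38) = 46/84 = 23/42

P(Yes|Employed) = 23/42 ≈ 54.76%


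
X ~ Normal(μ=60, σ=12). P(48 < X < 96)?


z₁=(48-60)/12=-1.0, z₂=(96-60)/12=3.0
P = Φ(3.0) - Φ(-1.0) = 0.998650 - 0.158655 = 0.839995 ≈ 0.8400

P(48 < X < 96) ≈ 0.8400


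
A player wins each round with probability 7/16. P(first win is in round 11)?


Geometric: P(X=11) = (1-p)^(k-1)×p = (9/16)^10×7/16 = 24407490807/17592186044416

P(X=11) = 24407490807/17592186044416 ≈ 0.14%


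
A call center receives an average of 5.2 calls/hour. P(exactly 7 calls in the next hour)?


Poisson(λ=5.2): P(X=7) = e^(-λ)×λ^k/k!
= e^(-5.2) × 5.2^7 / 7!
≈ 0.005516564421 × 102807.170253 / 5040 ≈ 0.112528

P(X=7) ≈ 0.112528 ≈ 11.25%


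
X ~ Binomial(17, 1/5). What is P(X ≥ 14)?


P(X ≥ 14) = Σ P(X=i) for i=14..17
P(X=14) = 8704/152587890625
P(X=15) = 2176/762939453125
P(X=16) = 68/762939453125
P(X=17) = 1/762939453125
Sum = 9153/152587890625

P(X ≥ 14) = 9153/152587890625 ≈ 0.00%


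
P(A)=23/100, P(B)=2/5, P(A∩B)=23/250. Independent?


P(A)×P(B) = 23/250
P(A∩B) = 23/250
Equal ✓ → Independent

Yes, independent


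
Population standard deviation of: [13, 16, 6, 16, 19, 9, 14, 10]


Mean = 103/8
  (13-103/8)²=1/64
  (16-103/8)²=625/64
  (6-103/8)²=3025/64
  (16-103/8)²=625/64
  (19-103/8)²=2401/64
  (9-103/8)²=961/64
  (14-103/8)²=81/64
  (10-103/8)²=529/64
Σ(x-μ)² = 1031/8
σ² = (1031/8)/8 = 1031/64

σ = √(1031/64) ≈ 4.0136


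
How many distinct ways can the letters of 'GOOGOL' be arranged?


Letters: 6, freq: {'G': 2, 'O': 3, 'L': 1}
6!/(2!×3!×1!) = 720/12 = 60

60


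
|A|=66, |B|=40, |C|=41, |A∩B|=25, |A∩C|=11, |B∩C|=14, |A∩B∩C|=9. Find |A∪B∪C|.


|A∪B∪C| = 66+40+41-25-11-14+9 = 106

|A∪B∪C| = 106


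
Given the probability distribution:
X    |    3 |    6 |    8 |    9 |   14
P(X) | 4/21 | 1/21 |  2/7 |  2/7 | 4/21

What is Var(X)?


E[X] = 176/21
E[X²] = 1726/21
Var(X) = E[X²] - (E[X])² = 1726/21 - 30976/441 = 5270/441

Var(X) = 5270/441 ≈ 11.9501


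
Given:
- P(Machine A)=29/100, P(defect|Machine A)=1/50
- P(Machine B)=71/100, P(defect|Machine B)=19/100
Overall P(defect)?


P(B) = Σ P(B|Aᵢ)×P(Aᵢ)
  1/50×29/100 = 29/5000
  19/100×71/100 = 1349/10000
Sum = 1407/10000

P(defect) = 1407/10000 ≈ 14.07%


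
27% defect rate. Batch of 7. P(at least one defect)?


P(all good) = (73/100)^7 = 11047398519097/100000000000000
P(≥1 defect) = 88952601480903/100000000000000

P = 88952601480903/100000000000000 ≈ 88.95%


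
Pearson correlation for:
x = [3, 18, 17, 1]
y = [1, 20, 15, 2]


n=4, Σx=39, Σy=38, Σxy=620, Σx²=623, Σy²=630
r = (4×620 - 39×38)/√((4×623 - 39²)(4×630 - 38²))
= 998/√(971×1076) = 998/√1044796 ≈ 998/1022.1526 ≈ 0.9764

r ≈ 0.9764


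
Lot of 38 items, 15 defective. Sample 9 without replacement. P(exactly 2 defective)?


Hypergeometric: C(15,2)×C(23,7)/C(38,9)
= 105×245157/163011640 = 1449/9176

P(X=2) = 1449/9176 ≈ 15.79%


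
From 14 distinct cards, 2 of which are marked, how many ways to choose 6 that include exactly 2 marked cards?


Choose 2 of the 2 marked cards and 4 of the other 12 cards:
C(2,2)×C(12,4) = 1×495 = 495

495


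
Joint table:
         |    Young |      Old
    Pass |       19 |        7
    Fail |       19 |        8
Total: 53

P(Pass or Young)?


P(Pass∨Young) = P(Pass) + P(Young) - P(Pass∧Young)
= (26 + 38 - 19)/53 = 45/53

P = 45/53 ≈ 84.91%


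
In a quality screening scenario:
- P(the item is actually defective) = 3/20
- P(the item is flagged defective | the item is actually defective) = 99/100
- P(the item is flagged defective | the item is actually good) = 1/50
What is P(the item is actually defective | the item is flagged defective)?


Using Bayes' theorem:
P(A|B) = P(B|A)·P(A) / P(B)

P(the item is flagged defective) = 99/100 × 3/20 + 1/50 × 17/20
= 297/2000 + 17/1000 = 331/2000

P(the item is actually defective|the item is flagged defective) = (297/2000) / (331/2000) = 297/331

P(the item is actually defective|the item is flagged defective) = 297/331 ≈ 89.73%


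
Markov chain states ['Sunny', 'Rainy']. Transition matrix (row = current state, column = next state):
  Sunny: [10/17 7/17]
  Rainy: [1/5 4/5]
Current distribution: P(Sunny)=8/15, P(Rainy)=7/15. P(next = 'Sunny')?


P(next=Sunny) = Σᵢ P(now=i)×P(i→Sunny)
= 8/15×10/17 + 7/15×1/5
= 16/51 + 7/75 = 173/425

P = 173/425 ≈ 0.4071


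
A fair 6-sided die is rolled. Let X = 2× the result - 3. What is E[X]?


E[die] = (1+6)/2 = 7/2
E[X] = 2×7/2 - 3 = 4

E[X] = 4


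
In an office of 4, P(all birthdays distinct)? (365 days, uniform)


P(all different) = Π(365-i)/365 for i=0..3
= (365/365)×(364/365)×...×(362/365)
= 0.983644

P ≈ 0.9836 ≈ 98.36%


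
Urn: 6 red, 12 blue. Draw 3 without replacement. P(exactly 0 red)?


Hypergeometric: C(6,0)×C(12,3)/C(18,3)
= 1×220/816 = 55/204

P(X=0) = 55/204 ≈ 26.96%


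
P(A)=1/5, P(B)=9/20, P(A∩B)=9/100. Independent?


P(A)×P(B) = 9/100
P(A∩B) = 9/100
Equal ✓ → Independent

Yes, independent


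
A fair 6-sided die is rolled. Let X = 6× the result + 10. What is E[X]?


E[die] = (1+6)/2 = 7/2
E[X] = 6×7/2 + 10 = 31

E[X] = 31


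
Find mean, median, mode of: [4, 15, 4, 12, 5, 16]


Sorted: [4, 4, 5, 12, 15, 16]
Mean = 56/6 = 28/3
Median = 17/2
Freq: {4: 2, 15: 1, 12: 1, 5: 1, 16: 1}
Mode: [4]

Mean=28/3, Median=17/2, Mode=4


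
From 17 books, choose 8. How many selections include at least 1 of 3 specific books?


Complement: C(17,8) - C(14,8) = 24310 - 3003 = 21307

21307


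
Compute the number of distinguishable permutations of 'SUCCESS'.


Letters: 7, freq: {'S': 3, 'U': 1, 'C': 2, 'E': 1}
7!/(3!×1!×2!×1!) = 5040/12 = 420

420


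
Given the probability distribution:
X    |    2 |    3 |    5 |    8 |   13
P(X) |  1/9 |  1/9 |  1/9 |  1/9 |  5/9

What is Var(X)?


E[X] = 83/9
E[X²] = 947/9
Var(X) = E[X²] - (E[X])² = 947/9 - 6889/81 = 1634/81

Var(X) = 1634/81 ≈ 20.1728


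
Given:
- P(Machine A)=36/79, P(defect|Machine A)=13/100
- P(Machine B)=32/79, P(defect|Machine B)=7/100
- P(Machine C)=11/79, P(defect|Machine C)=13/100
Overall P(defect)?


P(B) = Σ P(B|Aᵢ)×P(Aᵢ)
  13/100×36/79 = 117/1975
  7/100×32/79 = 56/1975
  13/100×11/79 = 143/7900
Sum = 167/1580

P(defect) = 167/1580 ≈ 10.57%


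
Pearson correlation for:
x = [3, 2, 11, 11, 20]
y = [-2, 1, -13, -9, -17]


n=5, Σx=47, Σy=-40, Σxy=-586, Σx²=655, Σy²=544
r = (5×(-586) - 47×(-40))/√((5×655 - 47²)(5×544 - (-40)²))
= -1050/√(1066×1120) = -1050/√1193920 ≈ -1050/1092.6665 ≈ -0.9610

r ≈ -0.9610


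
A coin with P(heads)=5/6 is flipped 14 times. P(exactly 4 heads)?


Binomial: P(X=4) = C(14,4)×p^4×(1-p)^10
= 1001 × 625/1296 × 1/60466176 = 625625/78364164096

P(X=4) = 625625/78364164096 ≈ 0.00%


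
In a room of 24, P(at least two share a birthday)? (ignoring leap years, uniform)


P(all different) = Π(365-i)/365 for i=0..23
= 0.461656
P(match) = 1 - 0.461656 = 0.538344

P ≈ 0.5383 ≈ 53.83%


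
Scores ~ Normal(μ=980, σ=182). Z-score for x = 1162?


z = (x - μ)/σ = (1162 - 980)/182 = 1.0

z = 1.0


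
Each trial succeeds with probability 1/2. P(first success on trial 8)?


Geometric: P(X=8) = (1-p)^(k-1)×p = (1/2)^7×1/2 = 1/256

P(X=8) = 1/256 ≈ 0.39%


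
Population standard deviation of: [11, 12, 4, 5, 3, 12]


Mean = 47/6
  (11-47/6)²=361/36
  (12-47/6)²=625/36
  (4-47/6)²=529/36
  (5-47/6)²=289/36
  (3-47/6)²=841/36
  (12-47/6)²=625/36
Σ(x-μ)² = 545/6
σ² = (545/6)/6 = 545/36

σ = √(545/36) ≈ 3.8909


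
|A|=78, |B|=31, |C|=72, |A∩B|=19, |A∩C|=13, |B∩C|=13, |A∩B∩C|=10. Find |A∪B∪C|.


|A∪B∪C| = 78+31+72-19-13-13+10 = 146

|A∪B∪C| = 146


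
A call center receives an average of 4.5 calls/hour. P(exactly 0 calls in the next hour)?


Poisson(λ=4.5): P(X=0) = e^(-λ)×λ^k/k!
= e^(-4.5) × 4.5^0 / 0!
≈ 0.01110899654 × 1 / 1 ≈ 0.011109

P(X=0) ≈ 0.011109 ≈ 1.11%


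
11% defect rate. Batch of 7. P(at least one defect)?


P(all good) = (89/100)^7 = 44231334895529/100000000000000
P(≥1 defect) = 55768665104471/100000000000000

P = 55768665104471/100000000000000 ≈ 55.77%


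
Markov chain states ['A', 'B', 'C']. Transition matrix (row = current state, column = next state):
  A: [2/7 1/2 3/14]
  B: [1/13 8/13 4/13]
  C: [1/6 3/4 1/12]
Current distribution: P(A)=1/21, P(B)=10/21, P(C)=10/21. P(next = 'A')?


P(next=A) = Σᵢ P(now=i)×P(i→A)
= 1/21×2/7 + 10/21×1/13 + 10/21×1/6
= 2/147 + 10/273 + 5/63 = 743/5733

P = 743/5733 ≈ 0.1296


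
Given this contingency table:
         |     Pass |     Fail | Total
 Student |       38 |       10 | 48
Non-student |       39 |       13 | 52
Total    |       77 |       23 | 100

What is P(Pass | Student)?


P(Pass | Student) = 38/(38+10) = 38/48 = 19/24

P(Pass|Student) = 19/24 ≈ 79.17%


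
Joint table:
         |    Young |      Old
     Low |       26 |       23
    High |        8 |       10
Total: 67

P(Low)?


P(Low) = (26+23)/67 = 49/67

P(Low) = 49/67 ≈ 73.13%


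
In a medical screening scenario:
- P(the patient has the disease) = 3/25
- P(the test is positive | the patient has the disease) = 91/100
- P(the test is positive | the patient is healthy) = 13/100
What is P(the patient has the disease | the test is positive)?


Using Bayes' theorem:
P(A|B) = P(B|A)·P(A) / P(B)

P(the test is positive) = 91/100 × 3/25 + 13/100 × 22/25
= 273/2500 + 143/1250 = 559/2500

P(the patient has the disease|the test is positive) = (273/2500) / (559/2500) = 21/43

P(the patient has the disease|the test is positive) = 21/43 ≈ 48.84%


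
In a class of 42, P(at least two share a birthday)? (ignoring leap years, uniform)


P(all different) = Π(365-i)/365 for i=0..41
= 0.085970
P(match) = 1 - 0.085970 = 0.914030

P ≈ 0.9140 ≈ 91.40%


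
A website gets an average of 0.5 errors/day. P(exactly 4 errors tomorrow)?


Poisson(λ=0.5): P(X=4) = e^(-λ)×λ^k/k!
= e^(-0.5) × 0.5^4 / 4!
≈ 0.6065306597 × 0.0625 / 24 ≈ 0.001580

P(X=4) ≈ 0.001580 ≈ 0.16%


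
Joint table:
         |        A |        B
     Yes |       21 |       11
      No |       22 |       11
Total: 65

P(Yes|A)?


P(Yes|A) = 21/(21+22) = 21/43

P = 21/43 ≈ 48.84%


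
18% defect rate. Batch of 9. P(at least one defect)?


P(all good) = (41/50)^9 = 327381934393961/1953125000000000
P(≥1 defect) = 1625743065606039/1953125000000000

P = 1625743065606039/1953125000000000 ≈ 83.24%


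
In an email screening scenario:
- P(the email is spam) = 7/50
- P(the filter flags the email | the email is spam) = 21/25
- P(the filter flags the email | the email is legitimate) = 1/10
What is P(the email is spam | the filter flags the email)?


Using Bayes' theorem:
P(A|B) = P(B|A)·P(A) / P(B)

P(the filter flags the email) = 21/25 × 7/50 + 1/10 × 43/50
= 147/1250 + 43/500 = 509/2500

P(the email is spam|the filter flags the email) = (147/1250) / (509/2500) = 294/509

P(the email is spam|the filter flags the email) = 294/509 ≈ 57.76%


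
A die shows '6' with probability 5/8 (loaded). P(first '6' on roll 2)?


Geometric: P(X=2) = (1-p)^(k-1)×p = (3/8)^1×5/8 = 15/64

P(X=2) = 15/64 ≈ 23.44%


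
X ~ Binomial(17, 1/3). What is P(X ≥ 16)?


P(X ≥ 16) = Σ P(X=i) for i=16..17
P(X=16) = 34/129140163
P(X=17) = 1/129140163
Sum = 35/129140163

P(X ≥ 16) = 35/129140163 ≈ 0.00%


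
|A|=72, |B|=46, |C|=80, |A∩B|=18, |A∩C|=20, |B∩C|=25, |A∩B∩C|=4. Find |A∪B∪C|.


|A∪B∪C| = 72+46+80-18-20-25+4 = 139

|A∪B∪C| = 139


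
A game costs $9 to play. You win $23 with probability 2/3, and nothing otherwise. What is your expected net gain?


E[gain] = (23-9)×2/3 + (-9)×1/3
= 28/3 - 3 = 19/3

Expected net gain = $19/3 ≈ $6.33


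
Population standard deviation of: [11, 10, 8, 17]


Mean = 46/4 = 23/2
  (11-23/2)²=1/4
  (10-23/2)²=9/4
  (8-23/2)²=49/4
  (17-23/2)²=121/4
Σ(x-μ)² = 45
σ² = 45/4

σ = √(45/4) ≈ 3.3541


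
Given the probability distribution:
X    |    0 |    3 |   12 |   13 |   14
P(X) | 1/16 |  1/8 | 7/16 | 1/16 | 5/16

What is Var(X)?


E[X] = 173/16
E[X²] = 2175/16
Var(X) = E[X²] - (E[X])² = 2175/16 - 29929/256 = 4871/256

Var(X) = 4871/256 ≈ 19.0273


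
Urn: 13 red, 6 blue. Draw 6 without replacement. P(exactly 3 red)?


Hypergeometric: C(13,3)×C(6,3)/C(19,6)
= 286×20/27132 = 1430/6783

P(X=3) = 1430/6783 ≈ 21.08%


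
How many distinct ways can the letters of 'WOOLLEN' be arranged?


Letters: 7, freq: {'W': 1, 'O': 2, 'L': 2, 'E': 1, 'N': 1}
7!/(1!×2!×2!×1!×1!) = 5040/4 = 1260

1260


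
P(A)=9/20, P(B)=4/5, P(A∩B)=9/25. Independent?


P(A)×P(B) = 9/25
P(A∩B) = 9/25
Equal ✓ → Independent

Yes, independent


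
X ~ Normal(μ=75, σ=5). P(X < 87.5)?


z = (87.5-75)/5 = 2.5
P(Z < 2.5) = 0.9938

P(X < 87.5) ≈ 0.9938


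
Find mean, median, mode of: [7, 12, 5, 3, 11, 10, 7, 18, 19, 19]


Sorted: [3, 5, 7, 7, 10, 11, 12, 18, 19, 19]
Mean = 111/10
Median = 21/2
Freq: {7: 2, 12: 1, 5: 1, 3: 1, 11: 1, 10: 1, 18: 1, 19: 2}
Mode: [7, 19]

Mean=111/10, Median=21/2, Mode=[7, 19]


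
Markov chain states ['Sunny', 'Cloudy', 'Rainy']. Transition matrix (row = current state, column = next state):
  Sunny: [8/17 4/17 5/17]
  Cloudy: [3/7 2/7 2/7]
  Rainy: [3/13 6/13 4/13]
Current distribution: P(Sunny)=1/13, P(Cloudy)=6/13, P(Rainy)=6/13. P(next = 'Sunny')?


P(next=Sunny) = Σᵢ P(now=i)×P(i→Sunny)
= 1/13×8/17 + 6/13×3/7 + 6/13×3/13
= 8/221 + 18/91 + 18/169 = 6848/20111

P = 6848/20111 ≈ 0.3405


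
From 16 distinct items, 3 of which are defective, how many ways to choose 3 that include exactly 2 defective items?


Choose 2 of the 3 defective items and 1 of the other 13 items:
C(3,2)×C(13,1) = 3×13 = 39

39


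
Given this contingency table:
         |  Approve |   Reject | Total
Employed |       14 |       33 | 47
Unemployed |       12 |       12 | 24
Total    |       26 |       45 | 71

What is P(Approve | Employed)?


P(Approve | Employed) = 14/(14+33) = 14/47

P(Approve|Employed) = 14/47 ≈ 29.79%


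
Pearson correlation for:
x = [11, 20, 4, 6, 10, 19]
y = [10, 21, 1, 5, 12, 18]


n=6, Σx=70, Σy=67, Σxy=1026, Σx²=1034, Σy²=1035
r = (6×1026 - 70×67)/√((6×1034 - 70²)(6×1035 - 67²))
= 1466/√(1304×1721) = 1466/√2244184 ≈ 1466/1498.0601 ≈ 0.9786

r ≈ 0.9786


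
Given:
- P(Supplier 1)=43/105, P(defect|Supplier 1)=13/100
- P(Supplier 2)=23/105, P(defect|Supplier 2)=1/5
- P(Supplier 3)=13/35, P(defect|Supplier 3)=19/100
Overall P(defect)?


P(B) = Σ P(B|Aᵢ)×P(Aᵢ)
  13/100×43/105 = 559/10500
  1/5×23/105 = 23/525
  19/100×13/35 = 247/3500
Sum = 88/525

P(defect) = 88/525 ≈ 16.76%


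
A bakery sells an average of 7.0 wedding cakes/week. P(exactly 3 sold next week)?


Poisson(λ=7.0): P(X=3) = e^(-λ)×λ^k/k!
= e^(-7.0) × 7.0^3 / 3!
≈ 0.0009118819656 × 343 / 6 ≈ 0.052129

P(X=3) ≈ 0.052129 ≈ 5.21%


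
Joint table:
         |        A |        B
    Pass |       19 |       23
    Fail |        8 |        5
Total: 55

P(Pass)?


P(Pass) = (19+23)/55 = 42/55

P(Pass) = 42/55 ≈ 76.36%


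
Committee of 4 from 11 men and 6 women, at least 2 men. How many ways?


Count by #men:
  2M,2W: C(11,2)×C(6,2)=825
  3M,1W: C(11,3)×C(6,1)=990
  4M,0W: C(11,4)×C(6,0)=330
Total = 2145

2145


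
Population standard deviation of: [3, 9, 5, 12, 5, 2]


Mean = 36/6 = 6
  (3-6)²=9
  (9-6)²=9
  (5-6)²=1
  (12-6)²=36
  (5-6)²=1
  (2-6)²=16
Σ(x-μ)² = 72
σ² = 72/6 = 12

σ = √(12) ≈ 3.4641


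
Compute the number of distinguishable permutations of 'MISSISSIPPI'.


Letters: 11, freq: {'M': 1, 'I': 4, 'S': 4, 'P': 2}
11!/(1!×4!×4!×2!) = 39916800/1152 = 34650

34650


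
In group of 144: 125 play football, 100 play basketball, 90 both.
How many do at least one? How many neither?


|A∪B| = 125+100-90 = 135
Neither = 144-135 = 9

At least one: 135; Neither: 9


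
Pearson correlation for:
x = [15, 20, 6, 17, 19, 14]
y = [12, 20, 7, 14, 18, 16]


n=6, Σx=91, Σy=87, Σxy=1426, Σx²=1507, Σy²=1369
r = (6×1426 - 91×87)/√((6×1507 - 91²)(6×1369 - 87²))
= 639/√(761×645) = 639/√490845 ≈ 639/700.6033 ≈ 0.9121

r ≈ 0.9121


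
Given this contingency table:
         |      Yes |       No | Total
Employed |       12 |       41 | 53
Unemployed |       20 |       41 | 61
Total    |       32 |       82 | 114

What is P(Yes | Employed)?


P(Yes | Employed) = 12/(12+41) = 12/53

P(Yes|Employed) = 12/53 ≈ 22.64%


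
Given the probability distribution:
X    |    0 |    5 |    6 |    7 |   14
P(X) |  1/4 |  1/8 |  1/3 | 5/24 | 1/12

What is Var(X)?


E[X] = 21/4
E[X²] = 125/3
Var(X) = E[X²] - (E[X])² = 125/3 - 441/16 = 677/48

Var(X) = 677/48 ≈ 14.1042


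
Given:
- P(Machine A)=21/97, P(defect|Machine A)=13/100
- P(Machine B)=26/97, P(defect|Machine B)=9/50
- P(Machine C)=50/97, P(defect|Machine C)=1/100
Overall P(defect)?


P(B) = Σ P(B|Aᵢ)×P(Aᵢ)
  13/100×21/97 = 273/9700
  9/50×26/97 = 117/2425
  1/100×50/97 = 1/194
Sum = 791/9700

P(defect) = 791/9700 ≈ 8.15%


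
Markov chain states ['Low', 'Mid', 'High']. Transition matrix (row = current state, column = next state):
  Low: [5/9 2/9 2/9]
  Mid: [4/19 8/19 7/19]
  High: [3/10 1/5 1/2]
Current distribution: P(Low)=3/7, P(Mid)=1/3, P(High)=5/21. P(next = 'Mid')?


P(next=Mid) = Σᵢ P(now=i)×P(i→Mid)
= 3/7×2/9 + 1/3×8/19 + 5/21×1/5
= 2/21 + 8/57 + 1/21 = 113/399

P = 113/399 ≈ 0.2832


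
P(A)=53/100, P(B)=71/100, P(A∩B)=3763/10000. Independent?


P(A)×P(B) = 3763/10000
P(A∩B) = 3763/10000
Equal ✓ → Independent

Yes, independent


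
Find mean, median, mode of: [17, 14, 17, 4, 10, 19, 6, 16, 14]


Sorted: [4, 6, 10, 14, 14, 16, 17, 17, 19]
Mean = 117/9 = 13
Median = 14
Freq: {17: 2, 14: 2, 4: 1, 10: 1, 19: 1, 6: 1, 16: 1}
Mode: [14, 17]

Mean=13, Median=14, Mode=[14, 17]


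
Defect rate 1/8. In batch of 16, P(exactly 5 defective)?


Binomial: P(X=5) = C(16,5)×p^5×(1-p)^11
= 4368 × 1/32768 × 1977326743/8589934592 = 539810200839/17592186044416

P(X=5) = 539810200839/17592186044416 ≈ 3.07%


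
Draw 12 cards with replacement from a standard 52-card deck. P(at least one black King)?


P(not a black King) = 50/52 = 25/26
P(none in 12 draws) = (25/26)^12 = 59604644775390625/95428956661682176
P(≥1 black King) = 1 - 59604644775390625/95428956661682176 = 35824311886291551/95428956661682176

P = 35824311886291551/95428956661682176 ≈ 37.54%


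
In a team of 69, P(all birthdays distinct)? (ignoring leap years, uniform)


P(all different) = Π(365-i)/365 for i=0..68
= (365/365)×(364/365)×...×(297/365)
= 0.001036

P ≈ 0.0010 ≈ 0.10%


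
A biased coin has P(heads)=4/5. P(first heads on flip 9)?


Geometric: P(X=9) = (1-p)^(k-1)×p = (1/5)^8×4/5 = 4/1953125

P(X=9) = 4/1953125 ≈ 0.00%


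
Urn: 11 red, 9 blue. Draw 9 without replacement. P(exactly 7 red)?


Hypergeometric: C(11,7)×C(9,2)/C(20,9)
= 330×36/167960 = 297/4199

P(X=7) = 297/4199 ≈ 7.07%


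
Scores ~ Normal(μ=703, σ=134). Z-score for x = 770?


z = (x - μ)/σ = (770 - 703)/134 = 0.5

z = 0.5


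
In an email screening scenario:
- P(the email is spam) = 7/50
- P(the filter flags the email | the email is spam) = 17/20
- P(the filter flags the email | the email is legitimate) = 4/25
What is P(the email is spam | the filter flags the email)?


Using Bayes' theorem:
P(A|B) = P(B|A)·P(A) / P(B)

P(the filter flags the email) = 17/20 × 7/50 + 4/25 × 43/50
= 119/1000 + 86/625 = 1283/5000

P(the email is spam|the filter flags the email) = (119/1000) / (1283/5000) = 595/1283

P(the email is spam|the filter flags the email) = 595/1283 ≈ 46.38%


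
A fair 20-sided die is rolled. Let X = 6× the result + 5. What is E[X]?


E[die] = (1+20)/2 = 21/2
E[X] = 6×21/2 + 5 = 68

E[X] = 68


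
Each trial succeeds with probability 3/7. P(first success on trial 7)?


Geometric: P(X=7) = (1-p)^(k-1)×p = (4/7)^6×3/7 = 12288/823543

P(X=7) = 12288/823543 ≈ 1.49%


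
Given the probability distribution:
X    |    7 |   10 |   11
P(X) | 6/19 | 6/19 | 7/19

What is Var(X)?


E[X] = 179/19
E[X²] = 1741/19
Var(X) = E[X²] - (E[X])² = 1741/19 - 32041/361 = 1038/361

Var(X) = 1038/361 ≈ 2.8753


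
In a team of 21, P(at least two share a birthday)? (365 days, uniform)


P(all different) = Π(365-i)/365 for i=0..20
= 0.556312
P(match) = 1 - 0.556312 = 0.443688

P ≈ 0.4437 ≈ 44.37%


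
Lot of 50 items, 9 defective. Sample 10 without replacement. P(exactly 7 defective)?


Hypergeometric: C(9,7)×C(41,3)/C(50,10)
= 36×10660/10272278170 = 936/25054337

P(X=7) = 936/25054337 ≈ 0.00%


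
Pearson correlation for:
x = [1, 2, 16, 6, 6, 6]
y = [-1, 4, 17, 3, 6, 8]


n=6, Σx=37, Σy=37, Σxy=381, Σx²=369, Σy²=415
r = (6×381 - 37×37)/√((6×369 - 37²)(6×415 - 37²))
= 917/√(845×1121) = 917/√947245 ≈ 917/973.2651 ≈ 0.9422

r ≈ 0.9422


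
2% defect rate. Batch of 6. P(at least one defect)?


P(all good) = (49/50)^6 = 13841287201/15625000000
P(≥1 defect) = 1783712799/15625000000

P = 1783712799/15625000000 ≈ 11.42%
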